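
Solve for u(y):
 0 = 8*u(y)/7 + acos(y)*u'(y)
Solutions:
 u(y) = C1*exp(-8*Integral(1/acos(y), y)/7)


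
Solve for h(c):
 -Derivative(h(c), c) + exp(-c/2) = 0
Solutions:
 h(c) = C1 - 2*exp(-c/2)


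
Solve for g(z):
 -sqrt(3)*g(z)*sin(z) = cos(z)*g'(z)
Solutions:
 g(z) = C1*cos(z)^(sqrt(3))


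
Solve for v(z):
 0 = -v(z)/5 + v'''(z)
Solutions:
 v(z) = C3*exp(5^(2/3)*z/5) + (C1*sin(sqrt(3)*5^(2/3)*z/10) + C2*cos(sqrt(3)*5^(2/3)*z/10))*exp(-5^(2/3)*z/10)


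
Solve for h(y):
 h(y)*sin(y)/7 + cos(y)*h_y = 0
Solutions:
 h(y) = C1*cos(y)^(1/7)


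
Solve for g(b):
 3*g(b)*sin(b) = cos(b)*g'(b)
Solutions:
 g(b) = C1/cos(b)^3


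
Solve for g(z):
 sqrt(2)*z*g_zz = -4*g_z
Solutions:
 g(z) = C1 + C2*z^(1 - 2*sqrt(2))


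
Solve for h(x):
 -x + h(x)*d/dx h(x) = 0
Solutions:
 h(x) = -sqrt(C1 + x^2)
 h(x) = sqrt(C1 + x^2)


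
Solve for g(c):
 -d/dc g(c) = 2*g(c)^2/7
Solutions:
 g(c) = 7/(C1 + 2*c)


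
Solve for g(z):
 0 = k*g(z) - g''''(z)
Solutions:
 g(z) = C1*exp(-k^(1/4)*z) + C2*exp(k^(1/4)*z) + C3*exp(-I*k^(1/4)*z) + C4*exp(I*k^(1/4)*z)


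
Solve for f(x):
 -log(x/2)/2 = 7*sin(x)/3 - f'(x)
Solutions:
 f(x) = C1 + x*log(x)/2 - x/2 - x*log(2)/2 - 7*cos(x)/3


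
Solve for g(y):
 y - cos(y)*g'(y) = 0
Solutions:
 g(y) = C1 + Integral(y/cos(y), y)


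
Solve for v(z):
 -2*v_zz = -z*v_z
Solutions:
 v(z) = C1 + C2*erfi(z/2)


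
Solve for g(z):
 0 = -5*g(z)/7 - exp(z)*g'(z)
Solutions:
 g(z) = C1*exp(5*exp(-z)/7)


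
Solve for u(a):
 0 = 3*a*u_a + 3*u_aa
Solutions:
 u(a) = C1 + C2*erf(sqrt(2)*a/2)


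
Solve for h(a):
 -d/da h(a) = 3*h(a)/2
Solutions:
 h(a) = C1*exp(-3*a/2)


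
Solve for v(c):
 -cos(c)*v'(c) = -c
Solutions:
 v(c) = C1 + Integral(c/cos(c), c)


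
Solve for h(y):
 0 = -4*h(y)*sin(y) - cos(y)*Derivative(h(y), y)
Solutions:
 h(y) = C1*cos(y)^4


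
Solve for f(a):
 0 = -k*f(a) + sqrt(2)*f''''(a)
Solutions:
 f(a) = C1*exp(-2^(7/8)*a*k^(1/4)/2) + C2*exp(2^(7/8)*a*k^(1/4)/2) + C3*exp(-2^(7/8)*I*a*k^(1/4)/2) + C4*exp(2^(7/8)*I*a*k^(1/4)/2)


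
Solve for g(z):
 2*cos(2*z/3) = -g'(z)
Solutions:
 g(z) = C1 - 3*sin(2*z/3)


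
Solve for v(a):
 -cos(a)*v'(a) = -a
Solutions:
 v(a) = C1 + Integral(a/cos(a), a)


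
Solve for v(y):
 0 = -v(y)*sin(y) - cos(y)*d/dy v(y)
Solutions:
 v(y) = C1*cos(y)


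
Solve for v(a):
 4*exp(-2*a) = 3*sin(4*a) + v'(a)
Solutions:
 v(a) = C1 + 3*cos(4*a)/4 - 2*exp(-2*a)


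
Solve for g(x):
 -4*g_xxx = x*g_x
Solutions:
 g(x) = C1 + Integral(C2*airyai(-2^(1/3)*x/2) + C3*airybi(-2^(1/3)*x/2), x)


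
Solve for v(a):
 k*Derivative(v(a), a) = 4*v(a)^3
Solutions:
 v(a) = -sqrt(2)*sqrt(-k/(C1*k + 4*a))/2
 v(a) = sqrt(2)*sqrt(-k/(C1*k + 4*a))/2


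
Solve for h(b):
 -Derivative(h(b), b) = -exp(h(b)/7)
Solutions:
 h(b) = 7*log(-1/(C1 + b)) + 7*log(7)


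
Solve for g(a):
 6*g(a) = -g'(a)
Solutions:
 g(a) = C1*exp(-6*a)


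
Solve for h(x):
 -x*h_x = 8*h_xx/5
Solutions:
 h(x) = C1 + C2*erf(sqrt(5)*x/4)


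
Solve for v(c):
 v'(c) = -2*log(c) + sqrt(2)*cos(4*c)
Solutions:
 v(c) = C1 - 2*c*log(c) + 2*c + sqrt(2)*sin(4*c)/4


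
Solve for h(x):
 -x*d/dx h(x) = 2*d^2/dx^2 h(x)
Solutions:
 h(x) = C1 + C2*erf(x/2)


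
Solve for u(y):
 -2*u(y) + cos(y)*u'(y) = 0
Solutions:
 u(y) = C1*(sin(y) + 1)/(sin(y) - 1)


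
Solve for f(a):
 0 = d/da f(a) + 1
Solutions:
 f(a) = C1 - a


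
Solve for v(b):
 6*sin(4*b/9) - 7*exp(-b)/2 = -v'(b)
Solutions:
 v(b) = C1 + 27*cos(4*b/9)/2 - 7*exp(-b)/2


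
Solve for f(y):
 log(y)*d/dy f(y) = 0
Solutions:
 f(y) = C1


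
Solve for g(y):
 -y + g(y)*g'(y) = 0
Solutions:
 g(y) = -sqrt(C1 + y^2)
 g(y) = sqrt(C1 + y^2)


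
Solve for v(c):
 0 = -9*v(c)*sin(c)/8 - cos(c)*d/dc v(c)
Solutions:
 v(c) = C1*cos(c)^(9/8)


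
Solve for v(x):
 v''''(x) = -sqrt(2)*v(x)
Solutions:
 v(x) = (C1*sin(2^(5/8)*x/2) + C2*cos(2^(5/8)*x/2))*exp(-2^(5/8)*x/2) + (C3*sin(2^(5/8)*x/2) + C4*cos(2^(5/8)*x/2))*exp(2^(5/8)*x/2)


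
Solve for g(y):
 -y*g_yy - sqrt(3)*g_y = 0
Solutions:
 g(y) = C1 + C2*y^(1 - sqrt(3))


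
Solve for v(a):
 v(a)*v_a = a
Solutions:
 v(a) = -sqrt(C1 + a^2)
 v(a) = sqrt(C1 + a^2)


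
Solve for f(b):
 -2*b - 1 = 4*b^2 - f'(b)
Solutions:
 f(b) = C1 + 4*b^3/3 + b^2 + b


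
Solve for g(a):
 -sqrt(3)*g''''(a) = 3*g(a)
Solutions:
 g(a) = (C1*sin(sqrt(2)*3^(1/8)*a/2) + C2*cos(sqrt(2)*3^(1/8)*a/2))*exp(-sqrt(2)*3^(1/8)*a/2) + (C3*sin(sqrt(2)*3^(1/8)*a/2) + C4*cos(sqrt(2)*3^(1/8)*a/2))*exp(sqrt(2)*3^(1/8)*a/2)


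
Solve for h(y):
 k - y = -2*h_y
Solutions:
 h(y) = C1 - k*y/2 + y^2/4


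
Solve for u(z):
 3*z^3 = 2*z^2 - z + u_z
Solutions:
 u(z) = C1 + 3*z^4/4 - 2*z^3/3 + z^2/2


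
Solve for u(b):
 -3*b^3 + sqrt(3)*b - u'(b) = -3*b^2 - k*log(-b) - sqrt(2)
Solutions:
 u(b) = C1 - 3*b^4/4 + b^3 + sqrt(3)*b^2/2 + b*k*log(-b) + b*(-k + sqrt(2))


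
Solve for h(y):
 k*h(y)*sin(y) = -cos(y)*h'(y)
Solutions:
 h(y) = C1*exp(k*log(cos(y)))


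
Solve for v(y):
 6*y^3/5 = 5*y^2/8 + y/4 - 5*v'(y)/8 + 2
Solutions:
 v(y) = C1 - 12*y^4/25 + y^3/3 + y^2/5 + 16*y/5


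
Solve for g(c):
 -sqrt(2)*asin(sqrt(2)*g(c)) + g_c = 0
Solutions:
 Integral(1/asin(sqrt(2)*_y), (_y, g(c))) = C1 + sqrt(2)*c


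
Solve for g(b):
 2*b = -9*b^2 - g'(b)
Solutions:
 g(b) = C1 - 3*b^3 - b^2


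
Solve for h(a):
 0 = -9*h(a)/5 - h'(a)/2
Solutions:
 h(a) = C1*exp(-18*a/5)


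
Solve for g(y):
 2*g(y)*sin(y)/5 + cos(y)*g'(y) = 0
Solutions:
 g(y) = C1*cos(y)^(2/5)


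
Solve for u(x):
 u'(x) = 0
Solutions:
 u(x) = C1


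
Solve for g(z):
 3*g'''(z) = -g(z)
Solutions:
 g(z) = C3*exp(-3^(2/3)*z/3) + (C1*sin(3^(1/6)*z/2) + C2*cos(3^(1/6)*z/2))*exp(3^(2/3)*z/6)


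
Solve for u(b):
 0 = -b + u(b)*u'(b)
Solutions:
 u(b) = -sqrt(C1 + b^2)
 u(b) = sqrt(C1 + b^2)


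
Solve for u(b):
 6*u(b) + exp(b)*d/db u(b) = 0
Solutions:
 u(b) = C1*exp(6*exp(-b))


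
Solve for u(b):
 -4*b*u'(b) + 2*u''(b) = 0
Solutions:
 u(b) = C1 + C2*erfi(b)


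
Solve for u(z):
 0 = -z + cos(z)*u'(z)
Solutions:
 u(z) = C1 + Integral(z/cos(z), z)


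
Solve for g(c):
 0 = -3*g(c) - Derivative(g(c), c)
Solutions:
 g(c) = C1*exp(-3*c)


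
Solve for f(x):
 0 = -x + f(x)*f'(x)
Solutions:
 f(x) = -sqrt(C1 + x^2)
 f(x) = sqrt(C1 + x^2)


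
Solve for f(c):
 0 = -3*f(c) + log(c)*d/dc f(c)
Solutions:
 f(c) = C1*exp(3*li(c))


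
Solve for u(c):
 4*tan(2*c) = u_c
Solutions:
 u(c) = C1 - 2*log(cos(2*c))


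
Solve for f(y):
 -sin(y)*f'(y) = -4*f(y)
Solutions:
 f(y) = C1*(cos(y)^2 - 2*cos(y) + 1)/(cos(y)^2 + 2*cos(y) + 1)


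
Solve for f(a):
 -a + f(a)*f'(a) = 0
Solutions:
 f(a) = -sqrt(C1 + a^2)
 f(a) = sqrt(C1 + a^2)


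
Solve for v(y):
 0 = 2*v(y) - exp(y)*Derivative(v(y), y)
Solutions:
 v(y) = C1*exp(-2*exp(-y))


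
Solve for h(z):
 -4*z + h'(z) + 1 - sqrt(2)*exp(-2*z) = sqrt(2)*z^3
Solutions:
 h(z) = C1 + sqrt(2)*z^4/4 + 2*z^2 - z - sqrt(2)*exp(-2*z)/2


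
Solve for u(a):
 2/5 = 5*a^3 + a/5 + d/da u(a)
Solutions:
 u(a) = C1 - 5*a^4/4 - a^2/10 + 2*a/5


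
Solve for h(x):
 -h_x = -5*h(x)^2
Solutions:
 h(x) = -1/(C1 + 5*x)


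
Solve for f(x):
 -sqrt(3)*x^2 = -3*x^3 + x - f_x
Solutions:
 f(x) = C1 - 3*x^4/4 + sqrt(3)*x^3/3 + x^2/2


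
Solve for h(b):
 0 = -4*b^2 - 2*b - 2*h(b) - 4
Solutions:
 h(b) = -2*b^2 - b - 2


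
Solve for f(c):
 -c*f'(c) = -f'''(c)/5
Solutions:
 f(c) = C1 + Integral(C2*airyai(5^(1/3)*c) + C3*airybi(5^(1/3)*c), c)


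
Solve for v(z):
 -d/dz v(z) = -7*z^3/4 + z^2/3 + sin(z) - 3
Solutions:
 v(z) = C1 + 7*z^4/16 - z^3/9 + 3*z + cos(z)


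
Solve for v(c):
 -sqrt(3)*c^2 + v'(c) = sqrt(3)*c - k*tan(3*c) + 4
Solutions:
 v(c) = C1 + sqrt(3)*c^3/3 + sqrt(3)*c^2/2 + 4*c + k*log(cos(3*c))/3


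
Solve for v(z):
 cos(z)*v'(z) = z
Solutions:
 v(z) = C1 + Integral(z/cos(z), z)


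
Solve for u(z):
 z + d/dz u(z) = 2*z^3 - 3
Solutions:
 u(z) = C1 + z^4/2 - z^2/2 - 3*z


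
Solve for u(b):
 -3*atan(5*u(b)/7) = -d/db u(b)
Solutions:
 Integral(1/atan(5*_y/7), (_y, u(b))) = C1 + 3*b


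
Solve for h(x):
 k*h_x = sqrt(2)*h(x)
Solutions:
 h(x) = C1*exp(sqrt(2)*x/k)


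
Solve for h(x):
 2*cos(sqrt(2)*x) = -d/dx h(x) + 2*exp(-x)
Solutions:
 h(x) = C1 - sqrt(2)*sin(sqrt(2)*x) - 2*exp(-x)


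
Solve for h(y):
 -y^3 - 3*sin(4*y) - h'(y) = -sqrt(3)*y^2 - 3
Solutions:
 h(y) = C1 - y^4/4 + sqrt(3)*y^3/3 + 3*y + 3*cos(4*y)/4


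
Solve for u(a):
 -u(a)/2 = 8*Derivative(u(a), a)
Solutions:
 u(a) = C1*exp(-a/16)


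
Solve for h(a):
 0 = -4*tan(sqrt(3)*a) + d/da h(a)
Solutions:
 h(a) = C1 - 4*sqrt(3)*log(cos(sqrt(3)*a))/3


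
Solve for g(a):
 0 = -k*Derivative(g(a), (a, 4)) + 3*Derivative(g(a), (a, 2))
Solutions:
 g(a) = C1 + C2*a + C3*exp(-sqrt(3)*a*sqrt(1/k)) + C4*exp(sqrt(3)*a*sqrt(1/k))


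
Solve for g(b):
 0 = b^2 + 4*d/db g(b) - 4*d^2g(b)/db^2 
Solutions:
 g(b) = C1 + C2*exp(b) - b^3/12 - b^2/4 - b/2


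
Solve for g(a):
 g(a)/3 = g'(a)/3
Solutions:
 g(a) = C1*exp(a)


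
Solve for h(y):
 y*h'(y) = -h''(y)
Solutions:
 h(y) = C1 + C2*erf(sqrt(2)*y/2)


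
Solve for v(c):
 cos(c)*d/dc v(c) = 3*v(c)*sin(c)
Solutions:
 v(c) = C1/cos(c)^3


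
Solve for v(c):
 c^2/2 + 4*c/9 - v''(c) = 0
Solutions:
 v(c) = C1 + C2*c + c^4/24 + 2*c^3/27


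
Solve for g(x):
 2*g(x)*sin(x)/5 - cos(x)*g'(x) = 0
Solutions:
 g(x) = C1/cos(x)^(2/5)


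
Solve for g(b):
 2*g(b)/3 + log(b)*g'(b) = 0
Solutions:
 g(b) = C1*exp(-2*li(b)/3)


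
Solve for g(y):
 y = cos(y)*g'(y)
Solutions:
 g(y) = C1 + Integral(y/cos(y), y)


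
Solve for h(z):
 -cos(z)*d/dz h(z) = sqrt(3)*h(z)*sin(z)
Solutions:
 h(z) = C1*cos(z)^(sqrt(3))


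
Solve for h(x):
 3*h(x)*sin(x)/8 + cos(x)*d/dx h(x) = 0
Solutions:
 h(x) = C1*cos(x)^(3/8)


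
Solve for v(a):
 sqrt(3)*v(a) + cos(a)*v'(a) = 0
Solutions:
 v(a) = C1*(sin(a) - 1)^(sqrt(3)/2)/(sin(a) + 1)^(sqrt(3)/2)


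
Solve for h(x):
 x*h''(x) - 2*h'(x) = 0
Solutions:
 h(x) = C1 + C2*x^3


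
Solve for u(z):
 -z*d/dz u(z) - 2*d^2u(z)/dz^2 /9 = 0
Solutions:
 u(z) = C1 + C2*erf(3*z/2)


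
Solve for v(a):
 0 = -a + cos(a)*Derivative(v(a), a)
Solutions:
 v(a) = C1 + Integral(a/cos(a), a)


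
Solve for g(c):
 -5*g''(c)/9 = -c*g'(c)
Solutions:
 g(c) = C1 + C2*erfi(3*sqrt(10)*c/10)


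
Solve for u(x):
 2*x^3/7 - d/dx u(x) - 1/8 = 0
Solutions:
 u(x) = C1 + x^4/14 - x/8


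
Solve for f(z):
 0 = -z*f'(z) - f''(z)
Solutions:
 f(z) = C1 + C2*erf(sqrt(2)*z/2)


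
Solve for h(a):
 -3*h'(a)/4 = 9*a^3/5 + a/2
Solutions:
 h(a) = C1 - 3*a^4/5 - a^2/3


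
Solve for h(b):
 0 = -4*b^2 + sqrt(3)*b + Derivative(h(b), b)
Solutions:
 h(b) = C1 + 4*b^3/3 - sqrt(3)*b^2/2


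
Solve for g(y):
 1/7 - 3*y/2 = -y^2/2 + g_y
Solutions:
 g(y) = C1 + y^3/6 - 3*y^2/4 + y/7


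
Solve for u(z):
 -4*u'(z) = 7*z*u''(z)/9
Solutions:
 u(z) = C1 + C2/z^(29/7)


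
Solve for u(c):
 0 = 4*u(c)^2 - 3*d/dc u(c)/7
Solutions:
 u(c) = -3/(C1 + 28*c)


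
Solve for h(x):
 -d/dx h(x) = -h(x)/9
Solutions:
 h(x) = C1*exp(x/9)


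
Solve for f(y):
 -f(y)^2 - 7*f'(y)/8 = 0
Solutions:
 f(y) = 7/(C1 + 8*y)


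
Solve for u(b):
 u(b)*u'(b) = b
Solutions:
 u(b) = -sqrt(C1 + b^2)
 u(b) = sqrt(C1 + b^2)


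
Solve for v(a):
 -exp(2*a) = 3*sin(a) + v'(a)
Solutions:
 v(a) = C1 - exp(2*a)/2 + 3*cos(a)


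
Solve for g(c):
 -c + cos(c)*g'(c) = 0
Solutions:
 g(c) = C1 + Integral(c/cos(c), c)


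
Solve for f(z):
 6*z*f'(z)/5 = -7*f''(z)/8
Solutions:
 f(z) = C1 + C2*erf(2*sqrt(210)*z/35)


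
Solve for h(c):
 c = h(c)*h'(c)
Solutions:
 h(c) = -sqrt(C1 + c^2)
 h(c) = sqrt(C1 + c^2)


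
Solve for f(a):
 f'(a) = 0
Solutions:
 f(a) = C1


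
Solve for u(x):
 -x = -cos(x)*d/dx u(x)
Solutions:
 u(x) = C1 + Integral(x/cos(x), x)


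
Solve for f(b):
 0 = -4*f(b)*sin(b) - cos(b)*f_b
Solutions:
 f(b) = C1*cos(b)^4


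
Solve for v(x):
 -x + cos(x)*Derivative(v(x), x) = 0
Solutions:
 v(x) = C1 + Integral(x/cos(x), x)


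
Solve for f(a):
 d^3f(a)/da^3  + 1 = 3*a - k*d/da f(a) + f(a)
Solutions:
 f(a) = C1*exp(a*(-2*18^(1/3)*k/(sqrt(3)*sqrt(4*k^3 + 27) + 9)^(1/3) + 12^(1/3)*(sqrt(3)*sqrt(4*k^3 + 27) + 9)^(1/3))/6) + C2*exp(a*(-4*k/((-12^(1/3) + 2^(2/3)*3^(5/6)*I)*(sqrt(3)*sqrt(4*k^3 + 27) + 9)^(1/3)) - 12^(1/3)*(sqrt(3)*sqrt(4*k^3 + 27) + 9)^(1/3)/12 + 2^(2/3)*3^(5/6)*I*(sqrt(3)*sqrt(4*k^3 + 27) + 9)^(1/3)/12)) + C3*exp(a*(4*k/((12^(1/3) + 2^(2/3)*3^(5/6)*I)*(sqrt(3)*sqrt(4*k^3 + 27) + 9)^(1/3)) - 12^(1/3)*(sqrt(3)*sqrt(4*k^3 + 27) + 9)^(1/3)/12 - 2^(2/3)*3^(5/6)*I*(sqrt(3)*sqrt(4*k^3 + 27) + 9)^(1/3)/12)) - 3*a - 3*k + 1


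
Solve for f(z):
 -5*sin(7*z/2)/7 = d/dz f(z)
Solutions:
 f(z) = C1 + 10*cos(7*z/2)/49


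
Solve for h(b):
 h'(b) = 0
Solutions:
 h(b) = C1


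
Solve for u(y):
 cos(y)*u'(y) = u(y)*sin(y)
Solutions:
 u(y) = C1/cos(y)


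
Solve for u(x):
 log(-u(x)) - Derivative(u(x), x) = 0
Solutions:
 -li(-u(x)) = C1 + x


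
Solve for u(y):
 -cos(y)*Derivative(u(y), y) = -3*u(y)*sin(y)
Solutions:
 u(y) = C1/cos(y)^3


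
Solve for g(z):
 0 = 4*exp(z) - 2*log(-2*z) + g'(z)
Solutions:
 g(z) = C1 + 2*z*log(-z) + 2*z*(-1 + log(2)) - 4*exp(z)


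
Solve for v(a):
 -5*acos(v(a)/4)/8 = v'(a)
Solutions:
 Integral(1/acos(_y/4), (_y, v(a))) = C1 - 5*a/8


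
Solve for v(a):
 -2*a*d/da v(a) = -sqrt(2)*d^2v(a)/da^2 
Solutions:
 v(a) = C1 + C2*erfi(2^(3/4)*a/2)


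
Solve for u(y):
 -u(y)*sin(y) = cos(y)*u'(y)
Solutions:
 u(y) = C1*cos(y)


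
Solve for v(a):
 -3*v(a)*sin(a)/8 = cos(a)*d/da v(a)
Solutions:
 v(a) = C1*cos(a)^(3/8)


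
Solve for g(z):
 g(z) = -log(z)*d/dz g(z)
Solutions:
 g(z) = C1*exp(-li(z))


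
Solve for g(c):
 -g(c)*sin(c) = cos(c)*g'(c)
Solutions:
 g(c) = C1*cos(c)


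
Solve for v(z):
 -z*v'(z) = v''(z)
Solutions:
 v(z) = C1 + C2*erf(sqrt(2)*z/2)


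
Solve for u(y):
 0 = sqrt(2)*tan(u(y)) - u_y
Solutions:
 u(y) = pi - asin(C1*exp(sqrt(2)*y))
 u(y) = asin(C1*exp(sqrt(2)*y))


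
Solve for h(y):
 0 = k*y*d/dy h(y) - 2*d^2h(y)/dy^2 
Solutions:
 h(y) = Piecewise((-sqrt(pi)*C1*erf(y*sqrt(-k)/2)/sqrt(-k) - C2, (k > 0) | (k < 0)), (-C1*y - C2, True))


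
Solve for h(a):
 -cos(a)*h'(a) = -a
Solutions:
 h(a) = C1 + Integral(a/cos(a), a)


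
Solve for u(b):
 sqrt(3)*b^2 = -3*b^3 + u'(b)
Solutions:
 u(b) = C1 + 3*b^4/4 + sqrt(3)*b^3/3


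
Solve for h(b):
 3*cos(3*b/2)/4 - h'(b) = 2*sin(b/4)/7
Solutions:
 h(b) = C1 + sin(3*b/2)/2 + 8*cos(b/4)/7


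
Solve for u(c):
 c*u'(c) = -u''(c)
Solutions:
 u(c) = C1 + C2*erf(sqrt(2)*c/2)


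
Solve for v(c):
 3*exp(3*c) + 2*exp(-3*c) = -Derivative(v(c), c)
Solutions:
 v(c) = C1 - exp(3*c) + 2*exp(-3*c)/3


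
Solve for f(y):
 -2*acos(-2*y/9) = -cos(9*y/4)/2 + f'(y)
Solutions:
 f(y) = C1 - 2*y*acos(-2*y/9) - sqrt(81 - 4*y^2) + 2*sin(9*y/4)/9


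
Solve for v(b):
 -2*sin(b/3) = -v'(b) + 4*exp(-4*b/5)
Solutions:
 v(b) = C1 - 6*cos(b/3) - 5*exp(-4*b/5)


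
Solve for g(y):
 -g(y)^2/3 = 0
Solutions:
 g(y) = 0


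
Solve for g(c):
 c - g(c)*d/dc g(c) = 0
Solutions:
 g(c) = -sqrt(C1 + c^2)
 g(c) = sqrt(C1 + c^2)


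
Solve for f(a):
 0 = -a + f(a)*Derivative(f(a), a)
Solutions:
 f(a) = -sqrt(C1 + a^2)
 f(a) = sqrt(C1 + a^2)


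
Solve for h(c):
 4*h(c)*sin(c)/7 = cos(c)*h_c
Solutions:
 h(c) = C1/cos(c)^(4/7)


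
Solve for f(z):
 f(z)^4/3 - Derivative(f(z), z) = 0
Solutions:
 f(z) = (-1/(C1 + z))^(1/3)
 f(z) = (-1/(C1 + z))^(1/3)*(-1 - sqrt(3)*I)/2
 f(z) = (-1/(C1 + z))^(1/3)*(-1 + sqrt(3)*I)/2


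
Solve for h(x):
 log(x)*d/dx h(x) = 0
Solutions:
 h(x) = C1


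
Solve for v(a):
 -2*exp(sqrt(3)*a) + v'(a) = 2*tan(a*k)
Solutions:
 v(a) = C1 + 2*Piecewise((-log(cos(a*k))/k, Ne(k, 0)), (0, True)) + 2*sqrt(3)*exp(sqrt(3)*a)/3


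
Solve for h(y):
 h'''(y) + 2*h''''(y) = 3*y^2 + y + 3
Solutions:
 h(y) = C1 + C2*y + C3*y^2 + C4*exp(-y/2) + y^5/20 - 11*y^4/24 + 25*y^3/6


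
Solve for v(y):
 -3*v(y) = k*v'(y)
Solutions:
 v(y) = C1*exp(-3*y/k)


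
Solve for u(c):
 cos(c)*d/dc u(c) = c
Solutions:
 u(c) = C1 + Integral(c/cos(c), c)


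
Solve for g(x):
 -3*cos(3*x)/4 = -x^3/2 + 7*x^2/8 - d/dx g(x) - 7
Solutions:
 g(x) = C1 - x^4/8 + 7*x^3/24 - 7*x + sin(3*x)/4


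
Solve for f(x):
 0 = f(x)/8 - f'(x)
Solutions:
 f(x) = C1*exp(x/8)


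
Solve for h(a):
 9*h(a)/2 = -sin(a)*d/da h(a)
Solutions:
 h(a) = C1*(cos(a) + 1)^(1/4)*(cos(a)^2 + 2*cos(a) + 1)/((cos(a) - 1)^(1/4)*(cos(a)^2 - 2*cos(a) + 1))


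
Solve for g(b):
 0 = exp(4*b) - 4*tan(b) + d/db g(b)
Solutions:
 g(b) = C1 - exp(4*b)/4 - 4*log(cos(b))


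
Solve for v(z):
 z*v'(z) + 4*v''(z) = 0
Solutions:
 v(z) = C1 + C2*erf(sqrt(2)*z/4)


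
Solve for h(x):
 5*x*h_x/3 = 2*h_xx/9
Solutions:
 h(x) = C1 + C2*erfi(sqrt(15)*x/2)


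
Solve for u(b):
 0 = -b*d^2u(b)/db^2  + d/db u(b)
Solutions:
 u(b) = C1 + C2*b^2


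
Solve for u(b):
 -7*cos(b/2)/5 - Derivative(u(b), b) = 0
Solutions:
 u(b) = C1 - 14*sin(b/2)/5


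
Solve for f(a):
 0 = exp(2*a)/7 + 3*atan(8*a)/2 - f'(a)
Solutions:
 f(a) = C1 + 3*a*atan(8*a)/2 + exp(2*a)/14 - 3*log(64*a^2 + 1)/32


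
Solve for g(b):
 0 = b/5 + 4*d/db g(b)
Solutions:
 g(b) = C1 - b^2/40


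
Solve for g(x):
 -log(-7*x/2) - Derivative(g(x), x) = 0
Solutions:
 g(x) = C1 - x*log(-x) + x*(-log(7) + log(2) + 1)


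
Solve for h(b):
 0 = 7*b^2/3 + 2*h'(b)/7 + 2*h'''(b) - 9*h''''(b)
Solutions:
 h(b) = C1 + C2*exp(b*(-7^(2/3)*(297*sqrt(57) + 2243)^(1/3) - 28*7^(1/3)/(297*sqrt(57) + 2243)^(1/3) + 28)/378)*sin(sqrt(3)*7^(1/3)*b*(-7^(1/3)*(297*sqrt(57) + 2243)^(1/3) + 28/(297*sqrt(57) + 2243)^(1/3))/378) + C3*exp(b*(-7^(2/3)*(297*sqrt(57) + 2243)^(1/3) - 28*7^(1/3)/(297*sqrt(57) + 2243)^(1/3) + 28)/378)*cos(sqrt(3)*7^(1/3)*b*(-7^(1/3)*(297*sqrt(57) + 2243)^(1/3) + 28/(297*sqrt(57) + 2243)^(1/3))/378) + C4*exp(b*(28*7^(1/3)/(297*sqrt(57) + 2243)^(1/3) + 14 + 7^(2/3)*(297*sqrt(57) + 2243)^(1/3))/189) - 49*b^3/18 + 343*b/3


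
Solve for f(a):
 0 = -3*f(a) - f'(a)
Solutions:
 f(a) = C1*exp(-3*a)


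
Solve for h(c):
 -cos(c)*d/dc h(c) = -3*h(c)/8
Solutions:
 h(c) = C1*(sin(c) + 1)^(3/16)/(sin(c) - 1)^(3/16)


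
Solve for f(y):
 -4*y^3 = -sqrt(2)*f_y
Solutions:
 f(y) = C1 + sqrt(2)*y^4/2


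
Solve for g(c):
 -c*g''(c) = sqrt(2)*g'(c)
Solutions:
 g(c) = C1 + C2*c^(1 - sqrt(2))


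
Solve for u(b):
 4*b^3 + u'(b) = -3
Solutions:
 u(b) = C1 - b^4 - 3*b


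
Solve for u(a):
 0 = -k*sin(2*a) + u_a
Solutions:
 u(a) = C1 - k*cos(2*a)/2


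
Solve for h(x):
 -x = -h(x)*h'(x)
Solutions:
 h(x) = -sqrt(C1 + x^2)
 h(x) = sqrt(C1 + x^2)


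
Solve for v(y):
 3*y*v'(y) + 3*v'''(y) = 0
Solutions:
 v(y) = C1 + Integral(C2*airyai(-y) + C3*airybi(-y), y)


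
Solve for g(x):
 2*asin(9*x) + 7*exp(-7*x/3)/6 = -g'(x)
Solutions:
 g(x) = C1 - 2*x*asin(9*x) - 2*sqrt(1 - 81*x^2)/9 + exp(-7*x/3)/2


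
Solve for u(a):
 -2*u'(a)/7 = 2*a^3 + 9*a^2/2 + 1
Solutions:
 u(a) = C1 - 7*a^4/4 - 21*a^3/4 - 7*a/2


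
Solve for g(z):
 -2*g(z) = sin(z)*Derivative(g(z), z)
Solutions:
 g(z) = C1*(cos(z) + 1)/(cos(z) - 1)


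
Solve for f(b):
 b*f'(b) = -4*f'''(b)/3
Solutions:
 f(b) = C1 + Integral(C2*airyai(-6^(1/3)*b/2) + C3*airybi(-6^(1/3)*b/2), b)


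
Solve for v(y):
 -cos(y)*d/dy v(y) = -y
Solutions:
 v(y) = C1 + Integral(y/cos(y), y)


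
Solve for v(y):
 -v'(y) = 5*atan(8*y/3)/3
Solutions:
 v(y) = C1 - 5*y*atan(8*y/3)/3 + 5*log(64*y^2 + 9)/16


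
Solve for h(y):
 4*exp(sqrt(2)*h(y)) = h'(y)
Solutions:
 h(y) = sqrt(2)*(2*log(-1/(C1 + 4*y)) - log(2))/4


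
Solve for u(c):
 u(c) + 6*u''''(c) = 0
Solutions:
 u(c) = (C1*sin(2^(1/4)*3^(3/4)*c/6) + C2*cos(2^(1/4)*3^(3/4)*c/6))*exp(-2^(1/4)*3^(3/4)*c/6) + (C3*sin(2^(1/4)*3^(3/4)*c/6) + C4*cos(2^(1/4)*3^(3/4)*c/6))*exp(2^(1/4)*3^(3/4)*c/6)


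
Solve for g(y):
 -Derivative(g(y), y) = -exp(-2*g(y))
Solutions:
 g(y) = log(-sqrt(C1 + 2*y))
 g(y) = log(C1 + 2*y)/2


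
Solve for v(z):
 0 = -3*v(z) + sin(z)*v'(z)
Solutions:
 v(z) = C1*(cos(z) - 1)^(3/2)/(cos(z) + 1)^(3/2)


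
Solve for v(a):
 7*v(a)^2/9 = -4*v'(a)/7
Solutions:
 v(a) = 36/(C1 + 49*a)


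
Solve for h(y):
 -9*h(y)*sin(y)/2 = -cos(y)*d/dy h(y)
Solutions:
 h(y) = C1/cos(y)^(9/2)


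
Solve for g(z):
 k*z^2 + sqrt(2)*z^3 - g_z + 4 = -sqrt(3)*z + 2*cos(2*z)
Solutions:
 g(z) = C1 + k*z^3/3 + sqrt(2)*z^4/4 + sqrt(3)*z^2/2 + 4*z - sin(2*z)


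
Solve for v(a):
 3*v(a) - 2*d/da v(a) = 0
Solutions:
 v(a) = C1*exp(3*a/2)


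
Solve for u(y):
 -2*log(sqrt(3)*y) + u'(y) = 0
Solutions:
 u(y) = C1 + 2*y*log(y) - 2*y + y*log(3)


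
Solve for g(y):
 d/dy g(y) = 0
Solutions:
 g(y) = C1


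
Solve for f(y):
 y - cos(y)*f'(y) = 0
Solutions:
 f(y) = C1 + Integral(y/cos(y), y)


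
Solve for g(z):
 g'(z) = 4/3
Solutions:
 g(z) = C1 + 4*z/3


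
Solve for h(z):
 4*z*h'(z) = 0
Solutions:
 h(z) = C1


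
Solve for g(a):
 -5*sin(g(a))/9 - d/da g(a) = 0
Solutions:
 5*a/9 + log(cos(g(a)) - 1)/2 - log(cos(g(a)) + 1)/2 = C1


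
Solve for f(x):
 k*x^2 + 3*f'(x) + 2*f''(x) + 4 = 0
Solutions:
 f(x) = C1 + C2*exp(-3*x/2) - k*x^3/9 + 2*k*x^2/9 - 8*k*x/27 - 4*x/3


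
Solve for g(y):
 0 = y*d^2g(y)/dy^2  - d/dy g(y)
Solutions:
 g(y) = C1 + C2*y^2


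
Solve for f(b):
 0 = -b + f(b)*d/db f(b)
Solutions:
 f(b) = -sqrt(C1 + b^2)
 f(b) = sqrt(C1 + b^2)


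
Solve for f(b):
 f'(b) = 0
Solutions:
 f(b) = C1


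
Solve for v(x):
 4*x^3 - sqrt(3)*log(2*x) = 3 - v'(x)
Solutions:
 v(x) = C1 - x^4 + sqrt(3)*x*log(x) - sqrt(3)*x + sqrt(3)*x*log(2) + 3*x


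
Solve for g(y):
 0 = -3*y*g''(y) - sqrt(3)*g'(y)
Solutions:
 g(y) = C1 + C2*y^(1 - sqrt(3)/3)


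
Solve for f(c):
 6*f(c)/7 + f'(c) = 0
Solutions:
 f(c) = C1*exp(-6*c/7)


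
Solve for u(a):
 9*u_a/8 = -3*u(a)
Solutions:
 u(a) = C1*exp(-8*a/3)


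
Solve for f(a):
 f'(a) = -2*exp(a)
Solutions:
 f(a) = C1 - 2*exp(a)


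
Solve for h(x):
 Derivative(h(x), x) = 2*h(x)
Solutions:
 h(x) = C1*exp(2*x)


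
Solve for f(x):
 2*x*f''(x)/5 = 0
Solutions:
 f(x) = C1 + C2*x


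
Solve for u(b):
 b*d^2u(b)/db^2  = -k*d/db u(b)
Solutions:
 u(b) = C1 + b^(1 - re(k))*(C2*sin(log(b)*Abs(im(k))) + C3*cos(log(b)*im(k)))


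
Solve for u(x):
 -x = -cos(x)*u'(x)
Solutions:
 u(x) = C1 + Integral(x/cos(x), x)


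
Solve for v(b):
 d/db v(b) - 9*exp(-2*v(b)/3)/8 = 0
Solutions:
 v(b) = 3*log(-sqrt(C1 + 9*b)) - 3*log(6) + 3*log(3)/2
 v(b) = 3*log(C1 + 9*b)/2 - 3*log(6) + 3*log(3)/2


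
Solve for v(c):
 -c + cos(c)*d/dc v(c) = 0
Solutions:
 v(c) = C1 + Integral(c/cos(c), c)


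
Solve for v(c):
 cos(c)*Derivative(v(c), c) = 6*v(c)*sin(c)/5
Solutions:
 v(c) = C1/cos(c)^(6/5)


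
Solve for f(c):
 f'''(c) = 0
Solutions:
 f(c) = C1 + C2*c + C3*c^2


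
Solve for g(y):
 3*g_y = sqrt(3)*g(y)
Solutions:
 g(y) = C1*exp(sqrt(3)*y/3)


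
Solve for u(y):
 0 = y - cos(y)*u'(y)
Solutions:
 u(y) = C1 + Integral(y/cos(y), y)


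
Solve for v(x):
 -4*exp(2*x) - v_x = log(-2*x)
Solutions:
 v(x) = C1 - x*log(-x) + x*(1 - log(2)) - 2*exp(2*x)


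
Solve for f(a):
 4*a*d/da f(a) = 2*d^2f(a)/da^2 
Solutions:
 f(a) = C1 + C2*erfi(a)


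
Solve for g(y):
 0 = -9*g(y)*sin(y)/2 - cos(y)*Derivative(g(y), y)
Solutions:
 g(y) = C1*cos(y)^(9/2)


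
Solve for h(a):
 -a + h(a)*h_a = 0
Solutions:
 h(a) = -sqrt(C1 + a^2)
 h(a) = sqrt(C1 + a^2)


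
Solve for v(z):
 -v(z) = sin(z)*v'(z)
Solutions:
 v(z) = C1*sqrt(cos(z) + 1)/sqrt(cos(z) - 1)


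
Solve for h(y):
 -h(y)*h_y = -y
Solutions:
 h(y) = -sqrt(C1 + y^2)
 h(y) = sqrt(C1 + y^2)


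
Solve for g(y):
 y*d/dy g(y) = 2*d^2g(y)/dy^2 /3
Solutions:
 g(y) = C1 + C2*erfi(sqrt(3)*y/2)


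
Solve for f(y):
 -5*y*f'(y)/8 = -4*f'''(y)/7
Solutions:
 f(y) = C1 + Integral(C2*airyai(70^(1/3)*y/4) + C3*airybi(70^(1/3)*y/4), y)


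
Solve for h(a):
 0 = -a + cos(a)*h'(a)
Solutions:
 h(a) = C1 + Integral(a/cos(a), a)


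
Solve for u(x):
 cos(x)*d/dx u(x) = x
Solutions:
 u(x) = C1 + Integral(x/cos(x), x)


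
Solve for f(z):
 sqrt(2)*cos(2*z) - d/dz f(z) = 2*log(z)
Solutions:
 f(z) = C1 - 2*z*log(z) + 2*z + sqrt(2)*sin(2*z)/2


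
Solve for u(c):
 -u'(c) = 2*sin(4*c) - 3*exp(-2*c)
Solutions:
 u(c) = C1 + cos(4*c)/2 - 3*exp(-2*c)/2


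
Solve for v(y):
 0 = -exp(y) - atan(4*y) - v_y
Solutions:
 v(y) = C1 - y*atan(4*y) - exp(y) + log(16*y^2 + 1)/8


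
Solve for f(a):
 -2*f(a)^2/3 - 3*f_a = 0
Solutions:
 f(a) = 9/(C1 + 2*a)


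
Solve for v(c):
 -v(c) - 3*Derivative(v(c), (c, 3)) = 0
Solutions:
 v(c) = C3*exp(-3^(2/3)*c/3) + (C1*sin(3^(1/6)*c/2) + C2*cos(3^(1/6)*c/2))*exp(3^(2/3)*c/6)


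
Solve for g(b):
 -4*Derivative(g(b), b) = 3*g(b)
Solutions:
 g(b) = C1*exp(-3*b/4)


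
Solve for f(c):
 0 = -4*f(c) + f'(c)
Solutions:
 f(c) = C1*exp(4*c)


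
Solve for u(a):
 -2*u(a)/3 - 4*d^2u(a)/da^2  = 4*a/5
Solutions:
 u(a) = C1*sin(sqrt(6)*a/6) + C2*cos(sqrt(6)*a/6) - 6*a/5


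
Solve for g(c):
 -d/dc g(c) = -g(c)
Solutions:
 g(c) = C1*exp(c)


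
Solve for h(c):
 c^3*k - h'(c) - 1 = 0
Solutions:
 h(c) = C1 + c^4*k/4 - c


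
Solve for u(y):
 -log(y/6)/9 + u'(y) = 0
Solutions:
 u(y) = C1 + y*log(y)/9 - y*log(6)/9 - y/9


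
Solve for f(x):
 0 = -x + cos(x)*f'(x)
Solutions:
 f(x) = C1 + Integral(x/cos(x), x)


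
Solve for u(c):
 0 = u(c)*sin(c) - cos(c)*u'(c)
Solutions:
 u(c) = C1/cos(c)


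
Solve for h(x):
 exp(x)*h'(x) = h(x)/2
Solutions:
 h(x) = C1*exp(-exp(-x)/2)


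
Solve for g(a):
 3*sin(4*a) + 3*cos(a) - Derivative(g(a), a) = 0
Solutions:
 g(a) = C1 + 3*sin(a) - 3*cos(4*a)/4


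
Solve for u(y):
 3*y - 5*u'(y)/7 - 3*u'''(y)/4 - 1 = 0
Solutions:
 u(y) = C1 + C2*sin(2*sqrt(105)*y/21) + C3*cos(2*sqrt(105)*y/21) + 21*y^2/10 - 7*y/5


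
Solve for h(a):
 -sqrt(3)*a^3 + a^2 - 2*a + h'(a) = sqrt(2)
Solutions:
 h(a) = C1 + sqrt(3)*a^4/4 - a^3/3 + a^2 + sqrt(2)*a


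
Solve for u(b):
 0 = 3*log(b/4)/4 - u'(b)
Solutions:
 u(b) = C1 + 3*b*log(b)/4 - 3*b*log(2)/2 - 3*b/4


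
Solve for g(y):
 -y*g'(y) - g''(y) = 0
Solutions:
 g(y) = C1 + C2*erf(sqrt(2)*y/2)


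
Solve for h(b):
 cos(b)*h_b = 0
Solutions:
 h(b) = C1


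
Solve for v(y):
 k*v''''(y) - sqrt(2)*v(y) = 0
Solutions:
 v(y) = C1*exp(-2^(1/8)*y*(1/k)^(1/4)) + C2*exp(2^(1/8)*y*(1/k)^(1/4)) + C3*exp(-2^(1/8)*I*y*(1/k)^(1/4)) + C4*exp(2^(1/8)*I*y*(1/k)^(1/4))


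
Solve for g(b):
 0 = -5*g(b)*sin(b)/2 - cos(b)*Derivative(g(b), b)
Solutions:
 g(b) = C1*cos(b)^(5/2)


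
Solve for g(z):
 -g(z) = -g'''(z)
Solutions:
 g(z) = C3*exp(z) + (C1*sin(sqrt(3)*z/2) + C2*cos(sqrt(3)*z/2))*exp(-z/2)


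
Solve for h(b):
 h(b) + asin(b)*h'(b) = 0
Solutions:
 h(b) = C1*exp(-Integral(1/asin(b), b))


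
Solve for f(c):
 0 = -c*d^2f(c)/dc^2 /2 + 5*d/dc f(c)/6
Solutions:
 f(c) = C1 + C2*c^(8/3)


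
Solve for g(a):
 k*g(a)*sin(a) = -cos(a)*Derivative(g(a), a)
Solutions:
 g(a) = C1*exp(k*log(cos(a)))


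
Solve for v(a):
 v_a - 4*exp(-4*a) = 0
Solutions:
 v(a) = C1 - exp(-4*a)


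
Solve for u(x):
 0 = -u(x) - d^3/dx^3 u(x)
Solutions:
 u(x) = C3*exp(-x) + (C1*sin(sqrt(3)*x/2) + C2*cos(sqrt(3)*x/2))*exp(x/2)


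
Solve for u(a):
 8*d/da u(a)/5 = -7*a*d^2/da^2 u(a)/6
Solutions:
 u(a) = C1 + C2/a^(13/35)


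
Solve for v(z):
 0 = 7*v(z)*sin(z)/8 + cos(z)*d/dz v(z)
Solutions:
 v(z) = C1*cos(z)^(7/8)


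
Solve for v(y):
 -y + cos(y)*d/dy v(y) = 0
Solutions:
 v(y) = C1 + Integral(y/cos(y), y)


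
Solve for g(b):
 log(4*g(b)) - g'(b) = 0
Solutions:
 -Integral(1/(log(_y) + 2*log(2)), (_y, g(b))) = C1 - b


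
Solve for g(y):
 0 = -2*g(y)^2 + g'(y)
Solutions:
 g(y) = -1/(C1 + 2*y)


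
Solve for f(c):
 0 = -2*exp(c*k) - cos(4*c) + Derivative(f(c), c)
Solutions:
 f(c) = C1 + sin(4*c)/4 + 2*exp(c*k)/k


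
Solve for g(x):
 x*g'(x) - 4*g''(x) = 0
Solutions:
 g(x) = C1 + C2*erfi(sqrt(2)*x/4)


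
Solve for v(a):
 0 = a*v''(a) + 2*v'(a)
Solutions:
 v(a) = C1 + C2/a


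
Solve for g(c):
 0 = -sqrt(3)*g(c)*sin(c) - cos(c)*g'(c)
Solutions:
 g(c) = C1*cos(c)^(sqrt(3))


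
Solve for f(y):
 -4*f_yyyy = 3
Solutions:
 f(y) = C1 + C2*y + C3*y^2 + C4*y^3 - y^4/32


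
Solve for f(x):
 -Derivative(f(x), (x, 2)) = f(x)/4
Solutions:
 f(x) = C1*sin(x/2) + C2*cos(x/2)


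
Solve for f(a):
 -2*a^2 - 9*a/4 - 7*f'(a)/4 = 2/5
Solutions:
 f(a) = C1 - 8*a^3/21 - 9*a^2/14 - 8*a/35


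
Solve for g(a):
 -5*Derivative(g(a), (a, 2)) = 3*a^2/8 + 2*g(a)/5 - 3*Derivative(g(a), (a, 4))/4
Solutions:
 g(a) = C1*exp(-sqrt(30)*a*sqrt(25 + sqrt(655))/15) + C2*exp(sqrt(30)*a*sqrt(25 + sqrt(655))/15) + C3*sin(sqrt(30)*a*sqrt(-25 + sqrt(655))/15) + C4*cos(sqrt(30)*a*sqrt(-25 + sqrt(655))/15) - 15*a^2/16 + 375/16


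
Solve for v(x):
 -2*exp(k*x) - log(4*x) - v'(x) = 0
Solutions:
 v(x) = C1 - x*log(x) + x*(1 - 2*log(2)) + Piecewise((-2*exp(k*x)/k, Ne(k, 0)), (-2*x, True))


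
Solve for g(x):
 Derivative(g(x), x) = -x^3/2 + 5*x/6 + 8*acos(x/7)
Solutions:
 g(x) = C1 - x^4/8 + 5*x^2/12 + 8*x*acos(x/7) - 8*sqrt(49 - x^2)


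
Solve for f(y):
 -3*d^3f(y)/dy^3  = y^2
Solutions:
 f(y) = C1 + C2*y + C3*y^2 - y^5/180


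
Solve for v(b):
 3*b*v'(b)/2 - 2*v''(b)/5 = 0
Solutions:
 v(b) = C1 + C2*erfi(sqrt(30)*b/4)


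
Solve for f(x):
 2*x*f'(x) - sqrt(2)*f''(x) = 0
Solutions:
 f(x) = C1 + C2*erfi(2^(3/4)*x/2)


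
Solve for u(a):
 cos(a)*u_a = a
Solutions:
 u(a) = C1 + Integral(a/cos(a), a)


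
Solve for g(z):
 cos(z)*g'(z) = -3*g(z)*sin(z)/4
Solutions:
 g(z) = C1*cos(z)^(3/4)


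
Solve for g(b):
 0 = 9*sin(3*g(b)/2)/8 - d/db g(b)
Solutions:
 -9*b/8 + log(cos(3*g(b)/2) - 1)/3 - log(cos(3*g(b)/2) + 1)/3 = C1


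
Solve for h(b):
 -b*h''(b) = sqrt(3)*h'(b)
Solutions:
 h(b) = C1 + C2*b^(1 - sqrt(3))


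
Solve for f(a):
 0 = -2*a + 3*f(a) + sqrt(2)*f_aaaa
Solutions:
 f(a) = 2*a/3 + (C1*sin(2^(3/8)*3^(1/4)*a/2) + C2*cos(2^(3/8)*3^(1/4)*a/2))*exp(-2^(3/8)*3^(1/4)*a/2) + (C3*sin(2^(3/8)*3^(1/4)*a/2) + C4*cos(2^(3/8)*3^(1/4)*a/2))*exp(2^(3/8)*3^(1/4)*a/2)


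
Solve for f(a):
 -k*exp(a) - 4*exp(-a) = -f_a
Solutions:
 f(a) = C1 + k*exp(a) - 4*exp(-a)


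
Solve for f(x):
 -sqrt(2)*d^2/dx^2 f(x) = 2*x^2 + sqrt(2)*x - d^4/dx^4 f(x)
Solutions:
 f(x) = C1 + C2*x + C3*exp(-2^(1/4)*x) + C4*exp(2^(1/4)*x) - sqrt(2)*x^4/12 - x^3/6 - x^2


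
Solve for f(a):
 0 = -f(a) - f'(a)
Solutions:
 f(a) = C1*exp(-a)


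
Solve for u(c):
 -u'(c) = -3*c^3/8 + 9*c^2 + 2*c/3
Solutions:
 u(c) = C1 + 3*c^4/32 - 3*c^3 - c^2/3


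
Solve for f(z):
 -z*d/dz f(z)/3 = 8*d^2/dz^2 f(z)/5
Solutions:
 f(z) = C1 + C2*erf(sqrt(15)*z/12)


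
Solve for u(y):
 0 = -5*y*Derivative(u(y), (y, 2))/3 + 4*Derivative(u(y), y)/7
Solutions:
 u(y) = C1 + C2*y^(47/35)


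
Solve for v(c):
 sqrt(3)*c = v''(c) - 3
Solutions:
 v(c) = C1 + C2*c + sqrt(3)*c^3/6 + 3*c^2/2


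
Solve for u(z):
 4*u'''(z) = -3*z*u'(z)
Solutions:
 u(z) = C1 + Integral(C2*airyai(-6^(1/3)*z/2) + C3*airybi(-6^(1/3)*z/2), z)


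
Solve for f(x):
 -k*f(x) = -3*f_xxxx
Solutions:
 f(x) = C1*exp(-3^(3/4)*k^(1/4)*x/3) + C2*exp(3^(3/4)*k^(1/4)*x/3) + C3*exp(-3^(3/4)*I*k^(1/4)*x/3) + C4*exp(3^(3/4)*I*k^(1/4)*x/3)


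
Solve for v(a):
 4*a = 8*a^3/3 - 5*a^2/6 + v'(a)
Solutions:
 v(a) = C1 - 2*a^4/3 + 5*a^3/18 + 2*a^2


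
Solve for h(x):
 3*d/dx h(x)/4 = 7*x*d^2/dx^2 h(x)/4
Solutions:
 h(x) = C1 + C2*x^(10/7)


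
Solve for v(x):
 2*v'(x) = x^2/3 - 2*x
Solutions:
 v(x) = C1 + x^3/18 - x^2/2


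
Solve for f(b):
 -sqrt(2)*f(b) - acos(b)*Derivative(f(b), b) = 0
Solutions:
 f(b) = C1*exp(-sqrt(2)*Integral(1/acos(b), b))


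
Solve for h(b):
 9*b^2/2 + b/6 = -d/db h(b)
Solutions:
 h(b) = C1 - 3*b^3/2 - b^2/12


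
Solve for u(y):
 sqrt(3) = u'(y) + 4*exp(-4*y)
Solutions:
 u(y) = C1 + sqrt(3)*y + exp(-4*y)


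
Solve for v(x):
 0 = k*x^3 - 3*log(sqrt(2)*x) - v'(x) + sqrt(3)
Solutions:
 v(x) = C1 + k*x^4/4 - 3*x*log(x) - 3*x*log(2)/2 + sqrt(3)*x + 3*x


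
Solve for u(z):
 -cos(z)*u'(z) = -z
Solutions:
 u(z) = C1 + Integral(z/cos(z), z)


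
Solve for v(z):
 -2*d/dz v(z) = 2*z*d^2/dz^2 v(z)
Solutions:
 v(z) = C1 + C2*log(z)


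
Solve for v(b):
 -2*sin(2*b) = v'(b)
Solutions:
 v(b) = C1 + cos(2*b)


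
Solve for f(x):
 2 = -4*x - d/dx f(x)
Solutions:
 f(x) = C1 - 2*x^2 - 2*x


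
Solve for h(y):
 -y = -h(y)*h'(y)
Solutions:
 h(y) = -sqrt(C1 + y^2)
 h(y) = sqrt(C1 + y^2)


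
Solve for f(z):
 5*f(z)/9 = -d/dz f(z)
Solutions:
 f(z) = C1*exp(-5*z/9)


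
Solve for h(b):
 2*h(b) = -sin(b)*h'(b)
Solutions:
 h(b) = C1*(cos(b) + 1)/(cos(b) - 1)


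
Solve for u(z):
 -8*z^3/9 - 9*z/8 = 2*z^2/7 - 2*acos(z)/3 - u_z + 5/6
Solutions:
 u(z) = C1 + 2*z^4/9 + 2*z^3/21 + 9*z^2/16 - 2*z*acos(z)/3 + 5*z/6 + 2*sqrt(1 - z^2)/3


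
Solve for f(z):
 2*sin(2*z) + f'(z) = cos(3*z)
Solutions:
 f(z) = C1 + sin(3*z)/3 + cos(2*z)


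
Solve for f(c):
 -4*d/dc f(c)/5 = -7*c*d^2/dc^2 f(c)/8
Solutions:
 f(c) = C1 + C2*c^(67/35)


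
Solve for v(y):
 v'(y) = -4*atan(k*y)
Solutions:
 v(y) = C1 - 4*Piecewise((y*atan(k*y) - log(k^2*y^2 + 1)/(2*k), Ne(k, 0)), (0, True))


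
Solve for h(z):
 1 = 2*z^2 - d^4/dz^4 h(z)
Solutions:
 h(z) = C1 + C2*z + C3*z^2 + C4*z^3 + z^6/180 - z^4/24


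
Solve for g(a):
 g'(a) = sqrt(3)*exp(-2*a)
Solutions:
 g(a) = C1 - sqrt(3)*exp(-2*a)/2


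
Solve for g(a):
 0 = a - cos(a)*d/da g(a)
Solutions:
 g(a) = C1 + Integral(a/cos(a), a)


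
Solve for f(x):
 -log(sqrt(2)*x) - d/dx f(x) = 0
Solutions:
 f(x) = C1 - x*log(x) - x*log(2)/2 + x


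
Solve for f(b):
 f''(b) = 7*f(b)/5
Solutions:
 f(b) = C1*exp(-sqrt(35)*b/5) + C2*exp(sqrt(35)*b/5)


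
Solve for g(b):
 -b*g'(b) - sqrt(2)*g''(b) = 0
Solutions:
 g(b) = C1 + C2*erf(2^(1/4)*b/2)


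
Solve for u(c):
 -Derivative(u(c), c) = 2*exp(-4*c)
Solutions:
 u(c) = C1 + exp(-4*c)/2


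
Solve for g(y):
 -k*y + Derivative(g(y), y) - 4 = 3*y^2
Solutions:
 g(y) = C1 + k*y^2/2 + y^3 + 4*y


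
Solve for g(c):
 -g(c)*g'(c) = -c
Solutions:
 g(c) = -sqrt(C1 + c^2)
 g(c) = sqrt(C1 + c^2)


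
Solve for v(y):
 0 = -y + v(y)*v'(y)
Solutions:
 v(y) = -sqrt(C1 + y^2)
 v(y) = sqrt(C1 + y^2)


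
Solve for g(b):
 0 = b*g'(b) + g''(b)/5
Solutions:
 g(b) = C1 + C2*erf(sqrt(10)*b/2)


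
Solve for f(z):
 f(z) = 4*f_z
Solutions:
 f(z) = C1*exp(z/4)


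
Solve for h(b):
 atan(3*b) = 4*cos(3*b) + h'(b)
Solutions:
 h(b) = C1 + b*atan(3*b) - log(9*b^2 + 1)/6 - 4*sin(3*b)/3


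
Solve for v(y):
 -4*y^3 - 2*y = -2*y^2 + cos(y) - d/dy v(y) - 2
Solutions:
 v(y) = C1 + y^4 - 2*y^3/3 + y^2 - 2*y + sin(y)


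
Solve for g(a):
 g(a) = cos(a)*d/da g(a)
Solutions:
 g(a) = C1*sqrt(sin(a) + 1)/sqrt(sin(a) - 1)


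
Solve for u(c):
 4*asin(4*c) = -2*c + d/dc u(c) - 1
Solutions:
 u(c) = C1 + c^2 + 4*c*asin(4*c) + c + sqrt(1 - 16*c^2)


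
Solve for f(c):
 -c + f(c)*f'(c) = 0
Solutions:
 f(c) = -sqrt(C1 + c^2)
 f(c) = sqrt(C1 + c^2)


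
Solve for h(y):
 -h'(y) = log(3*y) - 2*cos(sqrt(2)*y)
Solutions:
 h(y) = C1 - y*log(y) - y*log(3) + y + sqrt(2)*sin(sqrt(2)*y)


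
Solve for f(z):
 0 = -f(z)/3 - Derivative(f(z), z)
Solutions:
 f(z) = C1*exp(-z/3)


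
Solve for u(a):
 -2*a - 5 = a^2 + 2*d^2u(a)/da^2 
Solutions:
 u(a) = C1 + C2*a - a^4/24 - a^3/6 - 5*a^2/4


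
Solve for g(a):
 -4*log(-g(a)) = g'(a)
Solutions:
 -li(-g(a)) = C1 - 4*a


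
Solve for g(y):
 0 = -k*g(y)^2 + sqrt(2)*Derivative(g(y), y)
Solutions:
 g(y) = -2/(C1 + sqrt(2)*k*y)


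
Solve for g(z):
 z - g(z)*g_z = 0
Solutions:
 g(z) = -sqrt(C1 + z^2)
 g(z) = sqrt(C1 + z^2)


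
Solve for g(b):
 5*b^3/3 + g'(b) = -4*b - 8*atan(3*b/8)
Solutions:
 g(b) = C1 - 5*b^4/12 - 2*b^2 - 8*b*atan(3*b/8) + 32*log(9*b^2 + 64)/3


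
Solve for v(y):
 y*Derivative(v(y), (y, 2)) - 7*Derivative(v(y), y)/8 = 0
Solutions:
 v(y) = C1 + C2*y^(15/8)


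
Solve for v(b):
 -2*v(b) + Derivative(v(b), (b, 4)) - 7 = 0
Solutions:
 v(b) = C1*exp(-2^(1/4)*b) + C2*exp(2^(1/4)*b) + C3*sin(2^(1/4)*b) + C4*cos(2^(1/4)*b) - 7/2


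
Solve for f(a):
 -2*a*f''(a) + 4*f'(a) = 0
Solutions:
 f(a) = C1 + C2*a^3


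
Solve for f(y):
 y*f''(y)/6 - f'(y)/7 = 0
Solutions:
 f(y) = C1 + C2*y^(13/7)


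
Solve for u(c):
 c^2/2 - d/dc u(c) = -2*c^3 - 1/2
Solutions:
 u(c) = C1 + c^4/2 + c^3/6 + c/2


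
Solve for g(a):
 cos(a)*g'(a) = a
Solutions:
 g(a) = C1 + Integral(a/cos(a), a)


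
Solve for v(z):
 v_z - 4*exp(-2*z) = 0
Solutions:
 v(z) = C1 - 2*exp(-2*z)


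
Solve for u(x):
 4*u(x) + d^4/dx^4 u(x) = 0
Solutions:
 u(x) = (C1*sin(x) + C2*cos(x))*exp(-x) + (C3*sin(x) + C4*cos(x))*exp(x)


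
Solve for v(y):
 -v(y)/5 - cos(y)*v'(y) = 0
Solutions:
 v(y) = C1*(sin(y) - 1)^(1/10)/(sin(y) + 1)^(1/10)


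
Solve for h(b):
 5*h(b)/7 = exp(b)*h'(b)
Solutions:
 h(b) = C1*exp(-5*exp(-b)/7)


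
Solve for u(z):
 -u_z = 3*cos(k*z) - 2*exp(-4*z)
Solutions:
 u(z) = C1 - exp(-4*z)/2 - 3*sin(k*z)/k


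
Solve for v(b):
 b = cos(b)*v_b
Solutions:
 v(b) = C1 + Integral(b/cos(b), b)


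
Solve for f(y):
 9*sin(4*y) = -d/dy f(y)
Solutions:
 f(y) = C1 + 9*cos(4*y)/4


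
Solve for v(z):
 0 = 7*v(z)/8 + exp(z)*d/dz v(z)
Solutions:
 v(z) = C1*exp(7*exp(-z)/8)


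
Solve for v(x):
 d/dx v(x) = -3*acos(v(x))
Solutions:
 Integral(1/acos(_y), (_y, v(x))) = C1 - 3*x


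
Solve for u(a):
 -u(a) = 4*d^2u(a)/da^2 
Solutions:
 u(a) = C1*sin(a/2) + C2*cos(a/2)


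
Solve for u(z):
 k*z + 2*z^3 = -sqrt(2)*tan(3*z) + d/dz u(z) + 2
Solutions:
 u(z) = C1 + k*z^2/2 + z^4/2 - 2*z - sqrt(2)*log(cos(3*z))/3


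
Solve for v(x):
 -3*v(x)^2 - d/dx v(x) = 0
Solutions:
 v(x) = 1/(C1 + 3*x)


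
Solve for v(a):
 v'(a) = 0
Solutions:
 v(a) = C1


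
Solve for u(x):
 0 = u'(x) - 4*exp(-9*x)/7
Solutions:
 u(x) = C1 - 4*exp(-9*x)/63


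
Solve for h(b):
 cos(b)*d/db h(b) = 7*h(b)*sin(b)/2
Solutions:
 h(b) = C1/cos(b)^(7/2)


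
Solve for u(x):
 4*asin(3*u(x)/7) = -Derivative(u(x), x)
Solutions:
 Integral(1/asin(3*_y/7), (_y, u(x))) = C1 - 4*x


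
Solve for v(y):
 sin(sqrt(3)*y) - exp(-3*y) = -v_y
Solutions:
 v(y) = C1 + sqrt(3)*cos(sqrt(3)*y)/3 - exp(-3*y)/3


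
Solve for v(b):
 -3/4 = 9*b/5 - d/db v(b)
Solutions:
 v(b) = C1 + 9*b^2/10 + 3*b/4


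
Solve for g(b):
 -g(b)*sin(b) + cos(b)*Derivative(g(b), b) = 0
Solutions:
 g(b) = C1/cos(b)
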